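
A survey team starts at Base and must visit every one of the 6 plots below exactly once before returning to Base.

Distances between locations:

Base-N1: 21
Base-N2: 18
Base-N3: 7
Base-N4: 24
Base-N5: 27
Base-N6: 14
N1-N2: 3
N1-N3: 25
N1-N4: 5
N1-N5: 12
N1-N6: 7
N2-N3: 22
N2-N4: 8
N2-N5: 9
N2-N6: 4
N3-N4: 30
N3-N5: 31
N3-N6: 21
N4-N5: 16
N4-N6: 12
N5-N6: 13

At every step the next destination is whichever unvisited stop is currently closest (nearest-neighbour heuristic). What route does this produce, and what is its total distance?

At Base the remaining stops are N3 7, N6 14, N2 18, N1 21, N4 24, N5 27; go to N3.
At N3 the remaining stops are N6 21, N2 22, N1 25, N4 30, N5 31; go to N6.
At N6 the remaining stops are N2 4, N1 7, N4 12, N5 13; go to N2.
At N2 the remaining stops are N1 3, N4 8, N5 9; go to N1.
At N1 the remaining stops are N4 5, N5 12; go to N4.
At N4 the remaining stops are N5 16; go to N5.
Return N5→Base: 27.
Total = 7 + 21 + 4 + 3 + 5 + 16 + 27 = 83.

Total distance 83 via the nearest-neighbour route Base → N3 → N6 → N2 → N1 → N4 → N5 → Base.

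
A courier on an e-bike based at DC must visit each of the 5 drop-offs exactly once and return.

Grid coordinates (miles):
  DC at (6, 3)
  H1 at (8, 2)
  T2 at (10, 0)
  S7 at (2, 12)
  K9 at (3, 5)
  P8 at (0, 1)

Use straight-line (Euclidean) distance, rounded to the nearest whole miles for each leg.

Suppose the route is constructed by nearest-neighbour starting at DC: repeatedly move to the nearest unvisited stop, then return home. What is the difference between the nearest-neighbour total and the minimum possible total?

The nearest-neighbour route is 3 miles longer than optimal.

From DC: H1=2, K9=4, T2=5, P8=6, S7=10 → choose H1 (2).
From H1: T2=3, K9=6, P8=8, S7=12 → choose T2 (3).
From T2: K9=9, P8=10, S7=14 → choose K9 (9).
From K9: P8=5, S7=7 → choose P8 (5).
From P8: S7=11 → choose S7 (11).
NN route DC → H1 → T2 → K9 → P8 → S7 → DC costs 40.
Optimal: DC → H1 → T2 → S7 → K9 → P8 → DC costs 37 (by enumerating all 60 distinct tours).
Excess = 40 − 37 = 3.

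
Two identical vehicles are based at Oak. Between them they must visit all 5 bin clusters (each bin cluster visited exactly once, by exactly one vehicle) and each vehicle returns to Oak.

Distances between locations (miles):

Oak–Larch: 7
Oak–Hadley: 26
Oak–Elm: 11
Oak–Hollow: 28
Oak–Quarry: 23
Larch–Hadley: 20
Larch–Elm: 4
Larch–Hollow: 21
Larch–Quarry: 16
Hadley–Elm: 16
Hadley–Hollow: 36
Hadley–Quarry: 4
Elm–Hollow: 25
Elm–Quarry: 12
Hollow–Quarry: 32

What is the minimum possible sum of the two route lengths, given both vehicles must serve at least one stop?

Minimum combined distance: 105 miles.

Try each way of splitting the stops between the two vehicles (each non-empty) and, for each split, find the best tour for each vehicle:
  {Larch} + {Hadley, Elm, Hollow, Quarry}: 14 + 91 = 105
  {Hadley} + {Larch, Elm, Hollow, Quarry}: 52 + 83 = 135
  {Larch, Hadley} + {Elm, Hollow, Quarry}: 53 + 83 = 136
  {Elm} + {Larch, Hadley, Hollow, Quarry}: 22 + 90 = 112
  {Larch, Elm} + {Hadley, Hollow, Quarry}: 22 + 90 = 112
  {Hadley, Elm} + {Larch, Hollow, Quarry}: 53 + 83 = 136
  … (15 splits in total)
Best: vehicle 1 Oak → Larch → Oak = 14; vehicle 2 Oak → Elm → Hadley → Quarry → Hollow → Oak = 91; combined 105.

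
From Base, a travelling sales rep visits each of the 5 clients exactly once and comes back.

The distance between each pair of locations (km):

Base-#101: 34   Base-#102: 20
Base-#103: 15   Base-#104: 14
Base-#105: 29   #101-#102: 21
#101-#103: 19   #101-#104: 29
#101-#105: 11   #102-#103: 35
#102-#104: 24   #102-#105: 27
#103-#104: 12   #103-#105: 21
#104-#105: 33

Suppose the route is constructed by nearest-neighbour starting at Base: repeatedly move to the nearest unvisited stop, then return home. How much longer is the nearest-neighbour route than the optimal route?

Base: #104=14, #103=15, #102=20, #105=29, #101=34 ⇒ #104
#104: #103=12, #102=24, #101=29, #105=33 ⇒ #103
#103: #101=19, #105=21, #102=35 ⇒ #101
#101: #105=11, #102=21 ⇒ #105
#105: #102=27 ⇒ #102
NN route Base → #104 → #103 → #101 → #105 → #102 → Base costs 103.
Optimal: Base → #102 → #101 → #105 → #103 → #104 → Base costs 99 (by enumerating all 60 distinct tours).
Excess = 103 − 99 = 4.

The nearest-neighbour route is 4 km longer than optimal.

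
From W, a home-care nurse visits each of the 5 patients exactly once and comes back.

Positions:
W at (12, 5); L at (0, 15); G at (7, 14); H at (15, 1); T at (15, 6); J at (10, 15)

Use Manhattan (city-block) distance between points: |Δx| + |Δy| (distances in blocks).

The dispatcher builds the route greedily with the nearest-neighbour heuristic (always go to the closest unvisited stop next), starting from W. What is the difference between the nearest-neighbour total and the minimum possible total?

From W: T=4, H=7, J=12, G=14, L=22 → choose T (4).
From T: H=5, J=14, G=16, L=24 → choose H (5).
From H: J=19, G=21, L=29 → choose J (19).
From J: G=4, L=10 → choose G (4).
From G: L=8 → choose L (8).
NN route W → T → H → J → G → L → W costs 62.
Optimal: W → G → L → J → T → H → W costs 58 (by enumerating all 60 distinct tours).
Excess = 62 − 58 = 4.

Excess over optimum: 4 blocks.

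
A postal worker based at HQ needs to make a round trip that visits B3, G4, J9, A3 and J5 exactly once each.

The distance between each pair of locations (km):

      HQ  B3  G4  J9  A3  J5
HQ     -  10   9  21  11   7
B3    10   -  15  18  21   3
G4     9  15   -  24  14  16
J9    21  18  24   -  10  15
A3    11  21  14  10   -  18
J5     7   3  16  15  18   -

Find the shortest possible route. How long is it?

Shortest round trip = 61 km.

With 5 stops there are 5!/2 = 60 distinct round trips (a route and its reverse cost the same).
HQ → B3 → G4 → J9 → A3 → J5 → HQ: 10+15+24+10+18+7 = 84
HQ → B3 → G4 → J9 → J5 → A3 → HQ: 10+15+24+15+18+11 = 93
HQ → B3 → G4 → A3 → J9 → J5 → HQ: 10+15+14+10+15+7 = 71
HQ → B3 → G4 → A3 → J5 → J9 → HQ: 10+15+14+18+15+21 = 93
HQ → B3 → G4 → J5 → J9 → A3 → HQ: 10+15+16+15+10+11 = 77
HQ → B3 → G4 → J5 → A3 → J9 → HQ: 10+15+16+18+10+21 = 90
HQ → B3 → J9 → G4 → A3 → J5 → HQ: 10+18+24+14+18+7 = 91
HQ → B3 → J9 → G4 → J5 → A3 → HQ: 10+18+24+16+18+11 = 97
HQ → B3 → J9 → A3 → G4 → J5 → HQ: 10+18+10+14+16+7 = 75
HQ → B3 → J9 → A3 → J5 → G4 → HQ: 10+18+10+18+16+9 = 81
HQ → B3 → J9 → J5 → G4 → A3 → HQ: 10+18+15+16+14+11 = 84
HQ → B3 → J9 → J5 → A3 → G4 → HQ: 10+18+15+18+14+9 = 84
HQ → B3 → A3 → G4 → J9 → J5 → HQ: 10+21+14+24+15+7 = 91
HQ → B3 → A3 → G4 → J5 → J9 → HQ: 10+21+14+16+15+21 = 97
… (46 more)
HQ → B3 → J5 → J9 → A3 → G4 → HQ: 10+3+15+10+14+9 = 61  ← best
The minimum is 61.
One optimal route: HQ → B3 → J5 → J9 → A3 → G4 → HQ (or its reverse).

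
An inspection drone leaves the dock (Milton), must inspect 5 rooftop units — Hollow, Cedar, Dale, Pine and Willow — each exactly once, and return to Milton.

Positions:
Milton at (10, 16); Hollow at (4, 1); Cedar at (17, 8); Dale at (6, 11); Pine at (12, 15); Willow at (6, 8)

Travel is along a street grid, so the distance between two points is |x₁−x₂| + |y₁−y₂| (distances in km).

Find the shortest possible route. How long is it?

Shortest round trip = 56 km.

Milton→Hollow→Cedar→Dale→Pine→Willow→Milton: 21+20+14+10+13+12 = 90
Milton→Hollow→Cedar→Dale→Willow→Pine→Milton: 21+20+14+3+13+3 = 74
Milton→Hollow→Cedar→Pine→Dale→Willow→Milton: 21+20+12+10+3+12 = 78
Milton→Hollow→Cedar→Pine→Willow→Dale→Milton: 21+20+12+13+3+9 = 78
Milton→Hollow→Cedar→Willow→Dale→Pine→Milton: 21+20+11+3+10+3 = 68
Milton→Hollow→Cedar→Willow→Pine→Dale→Milton: 21+20+11+13+10+9 = 84
Milton→Hollow→Dale→Cedar→Pine→Willow→Milton: 21+12+14+12+13+12 = 84
Milton→Hollow→Dale→Cedar→Willow→Pine→Milton: 21+12+14+11+13+3 = 74
Milton→Hollow→Dale→Pine→Cedar→Willow→Milton: 21+12+10+12+11+12 = 78
Milton→Hollow→Dale→Pine→Willow→Cedar→Milton: 21+12+10+13+11+15 = 82
Milton→Hollow→Dale→Willow→Cedar→Pine→Milton: 21+12+3+11+12+3 = 62
Milton→Hollow→Dale→Willow→Pine→Cedar→Milton: 21+12+3+13+12+15 = 76
Milton→Hollow→Pine→Cedar→Dale→Willow→Milton: 21+22+12+14+3+12 = 84
Milton→Hollow→Pine→Cedar→Willow→Dale→Milton: 21+22+12+11+3+9 = 78
… (46 more)
Milton→Dale→Hollow→Willow→Cedar→Pine→Milton: 9+12+9+11+12+3 = 56  ← best
The minimum is 56.
One optimal route: Milton → Dale → Hollow → Willow → Cedar → Pine → Milton (or its reverse).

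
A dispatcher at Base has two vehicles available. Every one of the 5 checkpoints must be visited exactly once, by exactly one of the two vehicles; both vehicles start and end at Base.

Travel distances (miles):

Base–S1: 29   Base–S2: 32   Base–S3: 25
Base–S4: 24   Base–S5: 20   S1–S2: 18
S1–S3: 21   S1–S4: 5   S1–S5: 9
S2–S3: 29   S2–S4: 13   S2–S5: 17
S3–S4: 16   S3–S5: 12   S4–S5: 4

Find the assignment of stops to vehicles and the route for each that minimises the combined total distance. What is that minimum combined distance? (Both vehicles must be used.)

Check every non-empty split of the stops between the two vehicles; for each half take its own optimal tour:
  {S1} + {S2, S3, S4, S5}: 58 + 86 = 144
  {S2} + {S1, S3, S4, S5}: 64 + 75 = 139
  {S1, S2} + {S3, S4, S5}: 79 + 65 = 144
  {S3} + {S1, S2, S4, S5}: 50 + 79 = 129
  {S1, S3} + {S2, S4, S5}: 75 + 69 = 144
  {S2, S3} + {S1, S4, S5}: 86 + 58 = 144
  … (15 splits in total)
Best: vehicle 1 Base → S3 → Base = 50; vehicle 2 Base → S2 → S1 → S4 → S5 → Base = 79; combined 129.

Minimum combined distance: 129 miles.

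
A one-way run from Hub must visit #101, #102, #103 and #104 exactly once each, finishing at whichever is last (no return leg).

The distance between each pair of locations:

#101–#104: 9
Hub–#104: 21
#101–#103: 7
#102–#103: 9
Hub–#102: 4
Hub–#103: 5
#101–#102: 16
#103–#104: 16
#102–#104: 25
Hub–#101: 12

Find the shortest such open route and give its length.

29 — the minimum one-way total.

There are 4! = 24 possible orderings.
Hub → #101 → #102 → #103 → #104: 12+16+9+16 = 53
Hub → #101 → #102 → #104 → #103: 12+16+25+16 = 69
Hub → #101 → #103 → #102 → #104: 12+7+9+25 = 53
Hub → #101 → #103 → #104 → #102: 12+7+16+25 = 60
Hub → #101 → #104 → #102 → #103: 12+9+25+9 = 55
Hub → #101 → #104 → #103 → #102: 12+9+16+9 = 46
Hub → #102 → #101 → #103 → #104: 4+16+7+16 = 43
Hub → #102 → #101 → #104 → #103: 4+16+9+16 = 45
Hub → #102 → #103 → #101 → #104: 4+9+7+9 = 29
Hub → #102 → #103 → #104 → #101: 4+9+16+9 = 38
Hub → #102 → #104 → #101 → #103: 4+25+9+7 = 45
Hub → #102 → #104 → #103 → #101: 4+25+16+7 = 52
Hub → #103 → #101 → #102 → #104: 5+7+16+25 = 53
Hub → #103 → #101 → #104 → #102: 5+7+9+25 = 46
… (10 more)
The minimum is 29.
One shortest path: Hub → #102 → #103 → #101 → #104.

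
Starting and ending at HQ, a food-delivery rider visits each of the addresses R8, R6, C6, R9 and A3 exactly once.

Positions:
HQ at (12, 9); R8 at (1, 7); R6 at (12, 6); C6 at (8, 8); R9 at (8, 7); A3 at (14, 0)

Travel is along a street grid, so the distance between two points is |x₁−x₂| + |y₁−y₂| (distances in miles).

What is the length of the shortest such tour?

With 5 stops there are 5!/2 = 60 distinct round trips (a route and its reverse cost the same).
HQ-R8-R6-C6-R9-A3-HQ: 13+12+6+1+13+11 = 56
HQ-R8-R6-C6-A3-R9-HQ: 13+12+6+14+13+6 = 64
HQ-R8-R6-R9-C6-A3-HQ: 13+12+5+1+14+11 = 56
HQ-R8-R6-R9-A3-C6-HQ: 13+12+5+13+14+5 = 62
HQ-R8-R6-A3-C6-R9-HQ: 13+12+8+14+1+6 = 54
HQ-R8-R6-A3-R9-C6-HQ: 13+12+8+13+1+5 = 52
HQ-R8-C6-R6-R9-A3-HQ: 13+8+6+5+13+11 = 56
HQ-R8-C6-R6-A3-R9-HQ: 13+8+6+8+13+6 = 54
HQ-R8-C6-R9-R6-A3-HQ: 13+8+1+5+8+11 = 46
HQ-R8-C6-R9-A3-R6-HQ: 13+8+1+13+8+3 = 46
HQ-R8-C6-A3-R6-R9-HQ: 13+8+14+8+5+6 = 54
HQ-R8-C6-A3-R9-R6-HQ: 13+8+14+13+5+3 = 56
HQ-R8-R9-R6-C6-A3-HQ: 13+7+5+6+14+11 = 56
HQ-R8-R9-R6-A3-C6-HQ: 13+7+5+8+14+5 = 52
… (46 more)
HQ-R6-A3-R8-R9-C6-HQ: 3+8+20+7+1+5 = 44  ← best
The minimum is 44.
One optimal route: HQ → R6 → A3 → R8 → R9 → C6 → HQ (or its reverse).

44 miles — the shortest possible round trip.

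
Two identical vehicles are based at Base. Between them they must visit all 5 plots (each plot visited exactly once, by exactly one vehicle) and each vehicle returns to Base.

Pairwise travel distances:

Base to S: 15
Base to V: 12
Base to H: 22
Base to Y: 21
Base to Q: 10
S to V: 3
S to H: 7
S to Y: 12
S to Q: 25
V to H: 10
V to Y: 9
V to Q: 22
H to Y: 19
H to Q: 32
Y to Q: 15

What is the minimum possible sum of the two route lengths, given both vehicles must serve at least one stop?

Check every non-empty split of the stops between the two vehicles; for each half take its own optimal tour:
  {S} + {V, H, Y, Q}: 30 + 66 = 96
  {V} + {S, H, Y, Q}: 24 + 66 = 90
  {S, V} + {H, Y, Q}: 30 + 66 = 96
  {H} + {S, V, Y, Q}: 44 + 52 = 96
  {S, H} + {V, Y, Q}: 44 + 46 = 90
  {V, H} + {S, Y, Q}: 44 + 52 = 96
  … (15 splits in total)
  {S, V, H, Y} + {Q}: 62 + 20 = 82  ← best
Best: vehicle 1 Base → S → H → V → Y → Base = 62; vehicle 2 Base → Q → Base = 20; combined 82.

82 — the smallest possible combined total.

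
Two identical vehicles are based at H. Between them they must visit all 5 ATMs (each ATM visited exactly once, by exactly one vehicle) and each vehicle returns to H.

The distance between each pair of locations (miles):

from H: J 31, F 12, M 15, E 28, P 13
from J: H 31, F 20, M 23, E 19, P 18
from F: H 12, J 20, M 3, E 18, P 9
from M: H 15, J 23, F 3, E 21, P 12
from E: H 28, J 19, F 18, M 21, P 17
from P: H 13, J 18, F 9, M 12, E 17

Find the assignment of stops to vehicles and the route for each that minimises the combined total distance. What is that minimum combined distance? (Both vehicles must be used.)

Minimum combined distance: 108 miles.

Try each way of splitting the stops between the two vehicles (each non-empty) and, for each split, find the best tour for each vehicle:
  {J} + {F, M, E, P}: 62 + 66 = 128
  {F} + {J, M, E, P}: 24 + 86 = 110
  {J, F} + {M, E, P}: 63 + 66 = 129
  {M} + {J, F, E, P}: 30 + 80 = 110
  {J, M} + {F, E, P}: 69 + 60 = 129
  {F, M} + {J, E, P}: 30 + 78 = 108
  … (15 splits in total)
Best: vehicle 1 H → F → M → H = 30; vehicle 2 H → E → J → P → H = 78; combined 108.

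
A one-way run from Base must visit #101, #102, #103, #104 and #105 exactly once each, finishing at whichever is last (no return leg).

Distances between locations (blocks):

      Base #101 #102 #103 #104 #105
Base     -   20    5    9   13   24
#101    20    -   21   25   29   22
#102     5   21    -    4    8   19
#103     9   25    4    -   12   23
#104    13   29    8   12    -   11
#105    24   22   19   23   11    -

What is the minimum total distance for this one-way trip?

Minimum one-way distance = 54 blocks.

There are 5! = 120 possible orderings.
Base - #101 - #102 - #103 - #104 - #105: 20+21+4+12+11 = 68
Base - #101 - #102 - #103 - #105 - #104: 20+21+4+23+11 = 79
Base - #101 - #102 - #104 - #103 - #105: 20+21+8+12+23 = 84
Base - #101 - #102 - #104 - #105 - #103: 20+21+8+11+23 = 83
Base - #101 - #102 - #105 - #103 - #104: 20+21+19+23+12 = 95
Base - #101 - #102 - #105 - #104 - #103: 20+21+19+11+12 = 83
Base - #101 - #103 - #102 - #104 - #105: 20+25+4+8+11 = 68
Base - #101 - #103 - #102 - #105 - #104: 20+25+4+19+11 = 79
Base - #101 - #103 - #104 - #102 - #105: 20+25+12+8+19 = 84
Base - #101 - #103 - #104 - #105 - #102: 20+25+12+11+19 = 87
Base - #101 - #103 - #105 - #102 - #104: 20+25+23+19+8 = 95
Base - #101 - #103 - #105 - #104 - #102: 20+25+23+11+8 = 87
Base - #101 - #104 - #102 - #103 - #105: 20+29+8+4+23 = 84
Base - #101 - #104 - #102 - #105 - #103: 20+29+8+19+23 = 99
… (106 more)
Base - #102 - #103 - #104 - #105 - #101: 5+4+12+11+22 = 54  ← best
The minimum is 54.
One shortest path: Base → #102 → #103 → #104 → #105 → #101.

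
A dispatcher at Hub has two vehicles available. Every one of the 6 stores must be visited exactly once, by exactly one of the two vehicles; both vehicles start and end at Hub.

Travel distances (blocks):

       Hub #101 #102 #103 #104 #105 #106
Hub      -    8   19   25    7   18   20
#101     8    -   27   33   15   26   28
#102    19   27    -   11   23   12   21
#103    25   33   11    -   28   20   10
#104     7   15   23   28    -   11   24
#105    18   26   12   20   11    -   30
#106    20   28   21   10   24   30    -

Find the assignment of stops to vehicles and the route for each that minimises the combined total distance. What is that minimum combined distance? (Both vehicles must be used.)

87 blocks — the smallest possible combined total.

Try each way of splitting the stops between the two vehicles (each non-empty) and, for each split, find the best tour for each vehicle:
  {#101} + {#102, #103, #104, #105, #106}: 16 + 71 = 87
  {#102} + {#101, #103, #104, #105, #106}: 38 + 84 = 122
  {#101, #102} + {#103, #104, #105, #106}: 54 + 68 = 122
  {#103} + {#101, #102, #104, #105, #106}: 50 + 87 = 137
  {#101, #103} + {#102, #104, #105, #106}: 66 + 71 = 137
  {#102, #103} + {#101, #104, #105, #106}: 55 + 84 = 139
  … (31 splits in total)
Best: vehicle 1 Hub → #101 → Hub = 16; vehicle 2 Hub → #104 → #105 → #102 → #103 → #106 → Hub = 71; combined 87.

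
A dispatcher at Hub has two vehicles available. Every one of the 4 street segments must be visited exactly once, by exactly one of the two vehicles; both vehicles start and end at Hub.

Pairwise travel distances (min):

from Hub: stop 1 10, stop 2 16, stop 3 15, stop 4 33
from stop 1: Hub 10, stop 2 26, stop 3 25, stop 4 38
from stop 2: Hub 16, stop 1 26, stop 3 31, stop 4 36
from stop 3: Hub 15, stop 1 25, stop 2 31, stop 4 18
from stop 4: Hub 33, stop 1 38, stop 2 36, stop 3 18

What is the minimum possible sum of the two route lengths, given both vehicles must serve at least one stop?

105 min — the smallest possible combined total.

Check every non-empty split of the stops between the two vehicles; for each half take its own optimal tour:
  {stop 1} + {stop 2, stop 3, stop 4}: 20 + 85 = 105
  {stop 2} + {stop 1, stop 3, stop 4}: 32 + 81 = 113
  {stop 1, stop 2} + {stop 3, stop 4}: 52 + 66 = 118
  {stop 3} + {stop 1, stop 2, stop 4}: 30 + 100 = 130
  {stop 1, stop 3} + {stop 2, stop 4}: 50 + 85 = 135
  {stop 2, stop 3} + {stop 1, stop 4}: 62 + 81 = 143
  … (7 splits in total)
Best: vehicle 1 Hub → stop 1 → Hub = 20; vehicle 2 Hub → stop 2 → stop 4 → stop 3 → Hub = 85; combined 105.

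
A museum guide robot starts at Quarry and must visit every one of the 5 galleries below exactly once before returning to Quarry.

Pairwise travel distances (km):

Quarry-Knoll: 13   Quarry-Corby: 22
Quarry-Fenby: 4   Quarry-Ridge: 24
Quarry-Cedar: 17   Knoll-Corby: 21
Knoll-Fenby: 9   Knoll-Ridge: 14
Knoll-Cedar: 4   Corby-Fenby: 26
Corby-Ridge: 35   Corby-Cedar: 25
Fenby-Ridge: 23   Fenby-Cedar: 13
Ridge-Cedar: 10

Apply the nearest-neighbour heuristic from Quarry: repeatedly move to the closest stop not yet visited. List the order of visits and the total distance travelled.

84 km along Quarry → Fenby → Knoll → Cedar → Ridge → Corby → Quarry.

At Quarry the remaining stops are Fenby 4, Knoll 13, Cedar 17, Corby 22, Ridge 24; go to Fenby.
At Fenby the remaining stops are Knoll 9, Cedar 13, Ridge 23, Corby 26; go to Knoll.
At Knoll the remaining stops are Cedar 4, Ridge 14, Corby 21; go to Cedar.
At Cedar the remaining stops are Ridge 10, Corby 25; go to Ridge.
At Ridge the remaining stops are Corby 35; go to Corby.
Return Corby→Quarry: 22.
Total = 4 + 9 + 4 + 10 + 35 + 22 = 84.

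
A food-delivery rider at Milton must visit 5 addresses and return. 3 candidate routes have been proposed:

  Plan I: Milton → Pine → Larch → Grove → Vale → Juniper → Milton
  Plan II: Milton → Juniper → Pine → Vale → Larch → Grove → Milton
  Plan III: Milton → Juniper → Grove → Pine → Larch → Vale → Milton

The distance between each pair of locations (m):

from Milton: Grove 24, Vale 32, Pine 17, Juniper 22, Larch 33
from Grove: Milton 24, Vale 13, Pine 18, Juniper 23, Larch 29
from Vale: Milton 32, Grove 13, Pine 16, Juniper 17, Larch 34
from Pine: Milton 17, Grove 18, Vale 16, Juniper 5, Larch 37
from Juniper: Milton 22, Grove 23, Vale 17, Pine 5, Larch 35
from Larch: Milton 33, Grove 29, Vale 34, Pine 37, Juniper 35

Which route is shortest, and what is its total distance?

Shortest is Plan II, total 130 m.

Plan I: 17 + 37 + 29 + 13 + 17 + 22 = 135
Plan II: 22 + 5 + 16 + 34 + 29 + 24 = 130
Plan III: 22 + 23 + 18 + 37 + 34 + 32 = 166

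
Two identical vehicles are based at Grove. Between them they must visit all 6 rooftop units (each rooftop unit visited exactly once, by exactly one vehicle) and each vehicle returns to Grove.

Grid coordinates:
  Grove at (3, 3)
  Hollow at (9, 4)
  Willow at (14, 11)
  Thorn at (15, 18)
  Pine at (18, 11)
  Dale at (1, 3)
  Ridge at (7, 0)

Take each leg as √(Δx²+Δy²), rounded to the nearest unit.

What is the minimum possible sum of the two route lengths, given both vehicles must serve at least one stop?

Minimum combined distance: 53.

There are 2^5 − 1 = 31 ways to divide the 6 stops into two non-empty groups. For each, the best each vehicle can do is its own shortest tour through its group:
  {Hollow} + {Willow, Thorn, Pine, Dale, Ridge}: 12 + 53 = 65
  {Willow} + {Hollow, Thorn, Pine, Dale, Ridge}: 28 + 51 = 79
  {Hollow, Willow} + {Thorn, Pine, Dale, Ridge}: 29 + 52 = 81
  {Thorn} + {Hollow, Willow, Pine, Dale, Ridge}: 38 + 41 = 79
  {Hollow, Thorn} + {Willow, Pine, Dale, Ridge}: 40 + 42 = 82
  {Willow, Thorn} + {Hollow, Pine, Dale, Ridge}: 40 + 41 = 81
  … (31 splits in total)
  {Dale} + {Hollow, Willow, Thorn, Pine, Ridge}: 4 + 49 = 53  ← best
Best: vehicle 1 Grove → Dale → Grove = 4; vehicle 2 Grove → Willow → Thorn → Pine → Hollow → Ridge → Grove = 49; combined 53.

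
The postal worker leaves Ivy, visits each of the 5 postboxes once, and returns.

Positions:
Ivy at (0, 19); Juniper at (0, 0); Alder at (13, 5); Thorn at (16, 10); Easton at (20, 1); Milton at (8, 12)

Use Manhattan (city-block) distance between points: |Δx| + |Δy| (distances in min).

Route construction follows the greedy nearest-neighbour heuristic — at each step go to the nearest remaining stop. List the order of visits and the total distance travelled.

84 min along Ivy → Milton → Thorn → Alder → Easton → Juniper → Ivy.

At Ivy the remaining stops are Milton 15, Juniper 19, Thorn 25, Alder 27, Easton 38; go to Milton.
At Milton the remaining stops are Thorn 10, Alder 12, Juniper 20, Easton 23; go to Thorn.
At Thorn the remaining stops are Alder 8, Easton 13, Juniper 26; go to Alder.
At Alder the remaining stops are Easton 11, Juniper 18; go to Easton.
At Easton the remaining stops are Juniper 21; go to Juniper.
Return Juniper→Ivy: 19.
Total = 15 + 10 + 8 + 11 + 21 + 19 = 84.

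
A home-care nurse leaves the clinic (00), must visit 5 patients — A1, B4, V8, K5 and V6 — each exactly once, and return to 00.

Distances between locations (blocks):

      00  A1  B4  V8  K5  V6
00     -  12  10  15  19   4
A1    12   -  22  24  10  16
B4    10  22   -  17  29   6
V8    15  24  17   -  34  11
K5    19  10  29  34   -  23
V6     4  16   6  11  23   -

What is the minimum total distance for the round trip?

With 5 stops there are 5!/2 = 60 distinct round trips (a route and its reverse cost the same).
00 → A1 → B4 → V8 → K5 → V6 → 00: 12+22+17+34+23+4 = 112
00 → A1 → B4 → V8 → V6 → K5 → 00: 12+22+17+11+23+19 = 104
00 → A1 → B4 → K5 → V8 → V6 → 00: 12+22+29+34+11+4 = 112
00 → A1 → B4 → K5 → V6 → V8 → 00: 12+22+29+23+11+15 = 112
00 → A1 → B4 → V6 → V8 → K5 → 00: 12+22+6+11+34+19 = 104
00 → A1 → B4 → V6 → K5 → V8 → 00: 12+22+6+23+34+15 = 112
00 → A1 → V8 → B4 → K5 → V6 → 00: 12+24+17+29+23+4 = 109
00 → A1 → V8 → B4 → V6 → K5 → 00: 12+24+17+6+23+19 = 101
00 → A1 → V8 → K5 → B4 → V6 → 00: 12+24+34+29+6+4 = 109
00 → A1 → V8 → K5 → V6 → B4 → 00: 12+24+34+23+6+10 = 109
00 → A1 → V8 → V6 → B4 → K5 → 00: 12+24+11+6+29+19 = 101
00 → A1 → V8 → V6 → K5 → B4 → 00: 12+24+11+23+29+10 = 109
00 → A1 → K5 → B4 → V8 → V6 → 00: 12+10+29+17+11+4 = 83
00 → A1 → K5 → B4 → V6 → V8 → 00: 12+10+29+6+11+15 = 83
… (46 more)
00 → B4 → V6 → V8 → A1 → K5 → 00: 10+6+11+24+10+19 = 80  ← best
The minimum is 80.
One optimal route: 00 → B4 → V6 → V8 → A1 → K5 → 00 (or its reverse).

Shortest round trip = 80 blocks.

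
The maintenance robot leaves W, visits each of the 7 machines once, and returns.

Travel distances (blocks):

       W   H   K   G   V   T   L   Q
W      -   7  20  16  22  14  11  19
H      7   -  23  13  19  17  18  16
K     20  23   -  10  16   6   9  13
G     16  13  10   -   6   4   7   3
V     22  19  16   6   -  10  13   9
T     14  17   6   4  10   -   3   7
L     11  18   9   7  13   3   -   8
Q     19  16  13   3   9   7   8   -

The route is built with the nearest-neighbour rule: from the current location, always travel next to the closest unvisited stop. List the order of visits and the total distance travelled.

80 blocks along W → H → G → Q → T → L → K → V → W.

At W the remaining stops are H 7, L 11, T 14, G 16, Q 19, K 20, V 22; go to H.
At H the remaining stops are G 13, Q 16, T 17, L 18, V 19, K 23; go to G.
At G the remaining stops are Q 3, T 4, V 6, L 7, K 10; go to Q.
At Q the remaining stops are T 7, L 8, V 9, K 13; go to T.
At T the remaining stops are L 3, K 6, V 10; go to L.
At L the remaining stops are K 9, V 13; go to K.
At K the remaining stops are V 16; go to V.
Return V→W: 22.
Total = 7 + 13 + 3 + 7 + 3 + 9 + 16 + 22 = 80.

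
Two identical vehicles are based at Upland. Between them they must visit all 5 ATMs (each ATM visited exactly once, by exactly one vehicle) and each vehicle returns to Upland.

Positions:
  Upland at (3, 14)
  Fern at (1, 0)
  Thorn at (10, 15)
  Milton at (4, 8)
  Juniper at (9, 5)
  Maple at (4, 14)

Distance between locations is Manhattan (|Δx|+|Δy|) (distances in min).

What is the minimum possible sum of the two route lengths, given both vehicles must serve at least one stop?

Check every non-empty split of the stops between the two vehicles; for each half take its own optimal tour:
  {Fern} + {Thorn, Milton, Juniper, Maple}: 32 + 34 = 66
  {Thorn} + {Fern, Milton, Juniper, Maple}: 16 + 44 = 60
  {Fern, Thorn} + {Milton, Juniper, Maple}: 48 + 30 = 78
  {Milton} + {Fern, Thorn, Juniper, Maple}: 14 + 48 = 62
  {Fern, Milton} + {Thorn, Juniper, Maple}: 34 + 34 = 68
  {Thorn, Milton} + {Fern, Juniper, Maple}: 28 + 44 = 72
  … (15 splits in total)
  {Fern, Thorn, Milton, Juniper} + {Maple}: 50 + 2 = 52  ← best
Best: vehicle 1 Upland → Thorn → Juniper → Fern → Milton → Upland = 50; vehicle 2 Upland → Maple → Upland = 2; combined 52.

Minimum combined distance: 52 min.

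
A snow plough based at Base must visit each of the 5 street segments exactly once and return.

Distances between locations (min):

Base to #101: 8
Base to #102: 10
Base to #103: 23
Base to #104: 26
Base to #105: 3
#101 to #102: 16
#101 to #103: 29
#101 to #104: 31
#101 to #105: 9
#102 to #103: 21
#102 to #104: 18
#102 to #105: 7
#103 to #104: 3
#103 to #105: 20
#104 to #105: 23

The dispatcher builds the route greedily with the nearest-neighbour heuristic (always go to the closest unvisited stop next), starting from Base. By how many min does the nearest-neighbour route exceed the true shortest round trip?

The nearest-neighbour route is 16 min longer than optimal.

From Base: #105=3, #101=8, #102=10, #103=23, #104=26 → choose #105 (3).
From #105: #102=7, #101=9, #103=20, #104=23 → choose #102 (7).
From #102: #101=16, #104=18, #103=21 → choose #101 (16).
From #101: #103=29, #104=31 → choose #103 (29).
From #103: #104=3 → choose #104 (3).
NN route Base → #105 → #102 → #101 → #103 → #104 → Base costs 84.
Optimal: Base → #101 → #102 → #104 → #103 → #105 → Base costs 68 (by enumerating all 60 distinct tours).
Excess = 84 − 68 = 16.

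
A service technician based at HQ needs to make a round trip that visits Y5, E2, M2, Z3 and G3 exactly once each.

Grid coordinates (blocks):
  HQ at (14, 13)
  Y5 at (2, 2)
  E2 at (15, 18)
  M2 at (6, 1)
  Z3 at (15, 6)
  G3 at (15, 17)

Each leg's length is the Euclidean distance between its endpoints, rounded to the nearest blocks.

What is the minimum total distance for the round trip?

47 blocks — the shortest possible round trip.

There are 60 distinct closed tours to check (reversals are equivalent).
HQ-Y5-E2-M2-Z3-G3-HQ: 16+21+19+10+11+4 = 81
HQ-Y5-E2-M2-G3-Z3-HQ: 16+21+19+18+11+7 = 92
HQ-Y5-E2-Z3-M2-G3-HQ: 16+21+12+10+18+4 = 81
HQ-Y5-E2-Z3-G3-M2-HQ: 16+21+12+11+18+14 = 92
HQ-Y5-E2-G3-M2-Z3-HQ: 16+21+1+18+10+7 = 73
HQ-Y5-E2-G3-Z3-M2-HQ: 16+21+1+11+10+14 = 73
HQ-Y5-M2-E2-Z3-G3-HQ: 16+4+19+12+11+4 = 66
HQ-Y5-M2-E2-G3-Z3-HQ: 16+4+19+1+11+7 = 58
HQ-Y5-M2-Z3-E2-G3-HQ: 16+4+10+12+1+4 = 47
HQ-Y5-M2-Z3-G3-E2-HQ: 16+4+10+11+1+5 = 47
HQ-Y5-M2-G3-E2-Z3-HQ: 16+4+18+1+12+7 = 58
HQ-Y5-M2-G3-Z3-E2-HQ: 16+4+18+11+12+5 = 66
HQ-Y5-Z3-E2-M2-G3-HQ: 16+14+12+19+18+4 = 83
HQ-Y5-Z3-E2-G3-M2-HQ: 16+14+12+1+18+14 = 75
… (46 more)
The minimum is 47.
One optimal route: HQ → Y5 → M2 → Z3 → E2 → G3 → HQ (or its reverse).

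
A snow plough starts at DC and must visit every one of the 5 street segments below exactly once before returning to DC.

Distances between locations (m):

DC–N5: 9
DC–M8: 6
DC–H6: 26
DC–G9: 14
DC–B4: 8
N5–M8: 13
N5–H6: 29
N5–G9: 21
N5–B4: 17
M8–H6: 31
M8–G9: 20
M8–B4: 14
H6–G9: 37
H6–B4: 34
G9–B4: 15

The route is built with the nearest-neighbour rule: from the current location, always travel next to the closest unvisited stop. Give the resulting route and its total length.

At DC the remaining stops are M8 6, B4 8, N5 9, G9 14, H6 26; go to M8.
At M8 the remaining stops are N5 13, B4 14, G9 20, H6 31; go to N5.
At N5 the remaining stops are B4 17, G9 21, H6 29; go to B4.
At B4 the remaining stops are G9 15, H6 34; go to G9.
At G9 the remaining stops are H6 37; go to H6.
Return H6→DC: 26.
Total = 6 + 13 + 17 + 15 + 37 + 26 = 114.

Total distance 114 m via the nearest-neighbour route DC → M8 → N5 → B4 → G9 → H6 → DC.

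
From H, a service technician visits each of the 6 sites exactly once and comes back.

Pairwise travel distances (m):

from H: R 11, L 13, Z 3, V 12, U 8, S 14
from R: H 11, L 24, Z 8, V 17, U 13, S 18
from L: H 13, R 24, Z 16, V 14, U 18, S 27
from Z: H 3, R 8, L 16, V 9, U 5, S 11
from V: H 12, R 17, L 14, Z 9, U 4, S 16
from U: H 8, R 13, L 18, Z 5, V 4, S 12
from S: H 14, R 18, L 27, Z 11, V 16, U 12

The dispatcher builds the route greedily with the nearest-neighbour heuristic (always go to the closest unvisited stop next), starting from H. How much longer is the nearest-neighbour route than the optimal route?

From H: Z=3, U=8, R=11, V=12, L=13, S=14 → choose Z (3).
From Z: U=5, R=8, V=9, S=11, L=16 → choose U (5).
From U: V=4, S=12, R=13, L=18 → choose V (4).
From V: L=14, S=16, R=17 → choose L (14).
From L: R=24, S=27 → choose R (24).
From R: S=18 → choose S (18).
NN route H → Z → U → V → L → R → S → H costs 82.
Optimal: H → L → V → U → S → R → Z → H costs 72 (by enumerating all 360 distinct tours).
Excess = 82 − 72 = 10.

Excess over optimum: 10 m.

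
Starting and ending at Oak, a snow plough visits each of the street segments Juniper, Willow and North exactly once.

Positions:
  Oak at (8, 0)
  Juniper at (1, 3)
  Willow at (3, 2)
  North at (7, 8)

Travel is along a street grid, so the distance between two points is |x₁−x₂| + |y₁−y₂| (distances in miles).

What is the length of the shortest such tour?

Minimum total distance: 30 miles.

Oak → Juniper → Willow → North → Oak: 10+3+10+9 = 32
Oak → Juniper → North → Willow → Oak: 10+11+10+7 = 38
Oak → Willow → Juniper → North → Oak: 7+3+11+9 = 30
The minimum is 30.
One optimal route: Oak → Willow → Juniper → North → Oak (or its reverse).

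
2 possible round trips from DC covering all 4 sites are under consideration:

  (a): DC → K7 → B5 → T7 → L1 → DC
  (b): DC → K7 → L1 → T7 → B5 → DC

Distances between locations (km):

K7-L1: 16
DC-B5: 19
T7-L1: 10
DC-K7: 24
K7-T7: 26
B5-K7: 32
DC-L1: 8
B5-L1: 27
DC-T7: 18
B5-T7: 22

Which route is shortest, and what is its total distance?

Shortest is (b), total 91 km.

(a): 24 + 32 + 22 + 10 + 8 = 96
(b): 24 + 16 + 10 + 22 + 19 = 91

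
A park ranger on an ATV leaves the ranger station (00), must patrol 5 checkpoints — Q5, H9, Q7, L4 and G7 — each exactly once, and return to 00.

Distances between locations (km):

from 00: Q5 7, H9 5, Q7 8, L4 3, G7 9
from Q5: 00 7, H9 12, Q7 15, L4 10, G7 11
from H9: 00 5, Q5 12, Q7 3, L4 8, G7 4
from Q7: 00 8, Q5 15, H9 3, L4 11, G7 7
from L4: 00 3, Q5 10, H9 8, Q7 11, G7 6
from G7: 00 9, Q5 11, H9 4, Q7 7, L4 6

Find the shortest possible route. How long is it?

There are 60 distinct closed tours to check (reversals are equivalent).
00-Q5-H9-Q7-L4-G7-00: 7+12+3+11+6+9 = 48
00-Q5-H9-Q7-G7-L4-00: 7+12+3+7+6+3 = 38
00-Q5-H9-L4-Q7-G7-00: 7+12+8+11+7+9 = 54
00-Q5-H9-L4-G7-Q7-00: 7+12+8+6+7+8 = 48
00-Q5-H9-G7-Q7-L4-00: 7+12+4+7+11+3 = 44
00-Q5-H9-G7-L4-Q7-00: 7+12+4+6+11+8 = 48
00-Q5-Q7-H9-L4-G7-00: 7+15+3+8+6+9 = 48
00-Q5-Q7-H9-G7-L4-00: 7+15+3+4+6+3 = 38
00-Q5-Q7-L4-H9-G7-00: 7+15+11+8+4+9 = 54
00-Q5-Q7-L4-G7-H9-00: 7+15+11+6+4+5 = 48
00-Q5-Q7-G7-H9-L4-00: 7+15+7+4+8+3 = 44
00-Q5-Q7-G7-L4-H9-00: 7+15+7+6+8+5 = 48
00-Q5-L4-H9-Q7-G7-00: 7+10+8+3+7+9 = 44
00-Q5-L4-H9-G7-Q7-00: 7+10+8+4+7+8 = 44
… (46 more)
The minimum is 38.
One optimal route: 00 → Q5 → H9 → Q7 → G7 → L4 → 00 (or its reverse).

Minimum total distance: 38 km.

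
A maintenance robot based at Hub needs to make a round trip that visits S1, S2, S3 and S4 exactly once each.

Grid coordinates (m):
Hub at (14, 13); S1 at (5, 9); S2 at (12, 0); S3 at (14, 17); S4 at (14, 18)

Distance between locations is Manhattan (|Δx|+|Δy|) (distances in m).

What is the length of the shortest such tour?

54 m — the shortest possible round trip.

Hub→S1→S2→S3→S4→Hub: 13+16+19+1+5 = 54
Hub→S1→S2→S4→S3→Hub: 13+16+20+1+4 = 54
Hub→S1→S3→S2→S4→Hub: 13+17+19+20+5 = 74
Hub→S1→S3→S4→S2→Hub: 13+17+1+20+15 = 66
Hub→S1→S4→S2→S3→Hub: 13+18+20+19+4 = 74
Hub→S1→S4→S3→S2→Hub: 13+18+1+19+15 = 66
Hub→S2→S1→S3→S4→Hub: 15+16+17+1+5 = 54
Hub→S2→S1→S4→S3→Hub: 15+16+18+1+4 = 54
Hub→S2→S3→S1→S4→Hub: 15+19+17+18+5 = 74
Hub→S2→S4→S1→S3→Hub: 15+20+18+17+4 = 74
Hub→S3→S1→S2→S4→Hub: 4+17+16+20+5 = 62
Hub→S3→S2→S1→S4→Hub: 4+19+16+18+5 = 62
The minimum is 54.
One optimal route: Hub → S1 → S2 → S3 → S4 → Hub (or its reverse).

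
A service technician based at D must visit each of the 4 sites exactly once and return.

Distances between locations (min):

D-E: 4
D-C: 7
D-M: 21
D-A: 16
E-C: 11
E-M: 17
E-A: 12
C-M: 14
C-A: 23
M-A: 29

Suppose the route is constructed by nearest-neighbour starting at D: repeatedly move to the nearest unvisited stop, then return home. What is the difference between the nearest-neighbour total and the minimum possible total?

The nearest-neighbour route is 8 min longer than optimal.

From D: E=4, C=7, A=16, M=21 → choose E (4).
From E: C=11, A=12, M=17 → choose C (11).
From C: M=14, A=23 → choose M (14).
From M: A=29 → choose A (29).
NN route D → E → C → M → A → D costs 74.
Optimal: D → E → A → M → C → D costs 66 (by enumerating all 12 distinct tours).
Excess = 74 − 66 = 8.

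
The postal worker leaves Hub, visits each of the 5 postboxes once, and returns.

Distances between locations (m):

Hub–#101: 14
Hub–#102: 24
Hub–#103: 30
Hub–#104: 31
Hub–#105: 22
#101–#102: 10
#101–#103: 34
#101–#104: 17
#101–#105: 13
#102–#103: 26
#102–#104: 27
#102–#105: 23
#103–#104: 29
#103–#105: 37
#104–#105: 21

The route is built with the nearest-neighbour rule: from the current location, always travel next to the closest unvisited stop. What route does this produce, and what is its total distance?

Hub → [#101:14 / #105:22 / #102:24 / #103:30 / #104:31] → #101 (14)
#101 → [#102:10 / #105:13 / #104:17 / #103:34] → #102 (10)
#102 → [#105:23 / #103:26 / #104:27] → #105 (23)
#105 → [#104:21 / #103:37] → #104 (21)
#104 → [#103:29] → #103 (29)
Return #103→Hub: 30.
Total = 14 + 10 + 23 + 21 + 29 + 30 = 127.

Total distance 127 m via the nearest-neighbour route Hub → #101 → #102 → #105 → #104 → #103 → Hub.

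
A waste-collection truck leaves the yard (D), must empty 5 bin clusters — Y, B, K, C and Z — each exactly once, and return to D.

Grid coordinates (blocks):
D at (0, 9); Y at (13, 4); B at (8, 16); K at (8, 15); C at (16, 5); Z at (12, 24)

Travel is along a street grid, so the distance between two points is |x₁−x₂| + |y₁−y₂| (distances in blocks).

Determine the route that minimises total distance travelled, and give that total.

Shortest round trip = 72 blocks.

With 5 stops there are 5!/2 = 60 distinct round trips (a route and its reverse cost the same).
D-Y-B-K-C-Z-D: 18+17+1+18+23+27 = 104
D-Y-B-K-Z-C-D: 18+17+1+13+23+20 = 92
D-Y-B-C-K-Z-D: 18+17+19+18+13+27 = 112
D-Y-B-C-Z-K-D: 18+17+19+23+13+14 = 104
D-Y-B-Z-K-C-D: 18+17+12+13+18+20 = 98
D-Y-B-Z-C-K-D: 18+17+12+23+18+14 = 102
D-Y-K-B-C-Z-D: 18+16+1+19+23+27 = 104
D-Y-K-B-Z-C-D: 18+16+1+12+23+20 = 90
D-Y-K-C-B-Z-D: 18+16+18+19+12+27 = 110
D-Y-K-C-Z-B-D: 18+16+18+23+12+15 = 102
D-Y-K-Z-B-C-D: 18+16+13+12+19+20 = 98
D-Y-K-Z-C-B-D: 18+16+13+23+19+15 = 104
D-Y-C-B-K-Z-D: 18+4+19+1+13+27 = 82
D-Y-C-B-Z-K-D: 18+4+19+12+13+14 = 80
… (46 more)
D-Y-C-Z-B-K-D: 18+4+23+12+1+14 = 72  ← best
The minimum is 72.
One optimal route: D → Y → C → Z → B → K → D (or its reverse).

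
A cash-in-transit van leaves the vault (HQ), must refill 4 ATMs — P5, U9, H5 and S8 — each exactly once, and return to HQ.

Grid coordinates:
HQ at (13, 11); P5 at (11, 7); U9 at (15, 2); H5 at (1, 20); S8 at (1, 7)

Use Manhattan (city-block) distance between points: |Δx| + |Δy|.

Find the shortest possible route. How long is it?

64 — the shortest possible round trip.

With 4 stops there are 4!/2 = 12 distinct round trips (a route and its reverse cost the same).
HQ → P5 → U9 → H5 → S8 → HQ: 6+9+32+13+16 = 76
HQ → P5 → U9 → S8 → H5 → HQ: 6+9+19+13+21 = 68
HQ → P5 → H5 → U9 → S8 → HQ: 6+23+32+19+16 = 96
HQ → P5 → H5 → S8 → U9 → HQ: 6+23+13+19+11 = 72
HQ → P5 → S8 → U9 → H5 → HQ: 6+10+19+32+21 = 88
HQ → P5 → S8 → H5 → U9 → HQ: 6+10+13+32+11 = 72
HQ → U9 → P5 → H5 → S8 → HQ: 11+9+23+13+16 = 72
HQ → U9 → P5 → S8 → H5 → HQ: 11+9+10+13+21 = 64
HQ → U9 → H5 → P5 → S8 → HQ: 11+32+23+10+16 = 92
HQ → U9 → S8 → P5 → H5 → HQ: 11+19+10+23+21 = 84
HQ → H5 → P5 → U9 → S8 → HQ: 21+23+9+19+16 = 88
HQ → H5 → U9 → P5 → S8 → HQ: 21+32+9+10+16 = 88
The minimum is 64.
One optimal route: HQ → U9 → P5 → S8 → H5 → HQ (or its reverse).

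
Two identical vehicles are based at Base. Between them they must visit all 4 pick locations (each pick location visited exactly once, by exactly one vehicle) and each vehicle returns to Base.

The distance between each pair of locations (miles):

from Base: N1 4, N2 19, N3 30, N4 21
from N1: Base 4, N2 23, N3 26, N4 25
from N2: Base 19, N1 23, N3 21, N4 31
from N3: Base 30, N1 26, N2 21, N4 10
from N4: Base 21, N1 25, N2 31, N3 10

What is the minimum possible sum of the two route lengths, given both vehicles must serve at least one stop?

Try each way of splitting the stops between the two vehicles (each non-empty) and, for each split, find the best tour for each vehicle:
  {N1} + {N2, N3, N4}: 8 + 71 = 79
  {N2} + {N1, N3, N4}: 38 + 61 = 99
  {N1, N2} + {N3, N4}: 46 + 61 = 107
  {N3} + {N1, N2, N4}: 60 + 79 = 139
  {N1, N3} + {N2, N4}: 60 + 71 = 131
  {N2, N3} + {N1, N4}: 70 + 50 = 120
  … (7 splits in total)
Best: vehicle 1 Base → N1 → Base = 8; vehicle 2 Base → N2 → N3 → N4 → Base = 71; combined 79.

Minimum combined distance: 79 miles.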